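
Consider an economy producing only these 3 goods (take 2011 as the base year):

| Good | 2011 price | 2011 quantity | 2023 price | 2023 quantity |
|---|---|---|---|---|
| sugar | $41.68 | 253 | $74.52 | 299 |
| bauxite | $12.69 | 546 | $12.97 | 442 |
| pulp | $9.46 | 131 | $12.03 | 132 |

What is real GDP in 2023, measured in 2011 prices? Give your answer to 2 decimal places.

$19320.02

Real GDP 2023 = Σ (p_2011 × q_2023) = 41.68·299 + 12.69·442 + 9.46·132 = 19320.02.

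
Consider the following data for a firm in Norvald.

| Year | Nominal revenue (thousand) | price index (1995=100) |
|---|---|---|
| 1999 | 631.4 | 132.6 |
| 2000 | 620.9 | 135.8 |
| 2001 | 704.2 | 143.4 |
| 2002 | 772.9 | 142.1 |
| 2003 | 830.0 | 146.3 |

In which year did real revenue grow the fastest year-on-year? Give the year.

2000: real = 620.9/1.358 = 457.22; growth vs 1999 (476.17) = -3.98%.
2001: real = 704.2/1.434 = 491.07; growth vs 2000 (457.22) = 7.40%.
2002: real = 772.9/1.421 = 543.91; growth vs 2001 (491.07) = 10.76%.
2003: real = 830.0/1.463 = 567.33; growth vs 2002 (543.91) = 4.31%.

2002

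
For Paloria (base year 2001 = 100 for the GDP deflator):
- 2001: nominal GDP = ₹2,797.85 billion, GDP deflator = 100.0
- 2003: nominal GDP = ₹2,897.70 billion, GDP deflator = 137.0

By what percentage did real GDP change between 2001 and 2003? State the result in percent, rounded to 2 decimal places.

Real GDP 2001 = 2797.85 / 1.000 = 2797.85.
Real GDP 2003 = 2897.70 / 1.370 = 2115.11.
Real growth = 2115.11 / 2797.85 − 1 = -0.2440.

-24.40%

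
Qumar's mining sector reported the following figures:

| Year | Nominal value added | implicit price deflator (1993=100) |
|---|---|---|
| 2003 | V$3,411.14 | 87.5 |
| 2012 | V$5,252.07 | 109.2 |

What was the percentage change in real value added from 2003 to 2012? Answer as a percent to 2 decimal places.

23.37%

Deflate each year: 2003 → 3411.14/0.875 = 3898.45; 2012 → 5252.07/1.092 = 4809.59.
So real value added changed by 4809.59/3898.45 − 1 = 0.2337, i.e. 23.37%.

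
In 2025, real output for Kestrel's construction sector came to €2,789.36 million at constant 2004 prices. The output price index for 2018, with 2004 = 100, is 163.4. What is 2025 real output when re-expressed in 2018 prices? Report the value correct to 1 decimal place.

€4,557.8 million

Real output in 2018 prices = Real output in 2004 prices × (P_2018/P_2004) = 2789.36 × 1.634 = 4557.81.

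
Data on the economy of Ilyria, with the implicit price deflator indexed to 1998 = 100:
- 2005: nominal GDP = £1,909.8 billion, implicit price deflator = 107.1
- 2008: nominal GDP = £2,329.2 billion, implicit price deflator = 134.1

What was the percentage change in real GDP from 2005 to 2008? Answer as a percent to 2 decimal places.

Deflate each year: 2005 → 1909.8/1.071 = 1783.19; 2008 → 2329.2/1.341 = 1736.91.
So real GDP changed by 1736.91/1783.19 − 1 = -0.0260, i.e. -2.60%.

-2.60%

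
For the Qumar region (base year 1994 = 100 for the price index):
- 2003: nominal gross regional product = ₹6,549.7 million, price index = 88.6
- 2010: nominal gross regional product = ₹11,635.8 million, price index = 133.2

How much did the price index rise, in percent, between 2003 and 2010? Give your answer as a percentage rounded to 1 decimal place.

50.3%

Price-level change = 133.2 / 88.6 − 1 = 0.5034.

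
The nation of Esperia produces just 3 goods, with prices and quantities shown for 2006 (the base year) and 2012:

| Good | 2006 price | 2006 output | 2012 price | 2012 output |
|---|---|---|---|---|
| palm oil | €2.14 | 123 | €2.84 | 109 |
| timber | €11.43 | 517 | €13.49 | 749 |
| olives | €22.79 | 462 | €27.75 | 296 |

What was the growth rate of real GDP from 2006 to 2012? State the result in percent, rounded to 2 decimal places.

Real GDP 2006 = Nominal GDP 2006 = 2.14·123 + 11.43·517 + 22.79·462 = 16701.51.
Real GDP 2012 (at 2006 prices) = 2.14·109 + 11.43·749 + 22.79·296 = 15540.17.
Real growth = 15540.17/16701.51 − 1 = -0.0695.

-6.95%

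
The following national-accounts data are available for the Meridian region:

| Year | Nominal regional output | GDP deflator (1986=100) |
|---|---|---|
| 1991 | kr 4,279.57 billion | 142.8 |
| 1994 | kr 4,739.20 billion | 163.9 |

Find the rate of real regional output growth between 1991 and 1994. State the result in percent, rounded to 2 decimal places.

Real regional output 1991 = 4279.57 / 1.428 = 2996.90.
Real regional output 1994 = 4739.20 / 1.639 = 2891.52.
Real growth = 2891.52 / 2996.90 − 1 = -0.0352.

-3.52%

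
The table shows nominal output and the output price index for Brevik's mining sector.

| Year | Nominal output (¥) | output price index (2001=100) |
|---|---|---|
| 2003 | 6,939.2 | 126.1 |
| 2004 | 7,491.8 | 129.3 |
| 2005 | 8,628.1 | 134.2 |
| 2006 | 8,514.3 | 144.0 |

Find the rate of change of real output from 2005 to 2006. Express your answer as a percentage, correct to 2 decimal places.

-8.03%

Real output 2005 = 8628.1/1.342 = 6429.28.
Real output 2006 = 8514.3/1.440 = 5912.71.
Change = 5912.71/6429.28 − 1 = -0.0803.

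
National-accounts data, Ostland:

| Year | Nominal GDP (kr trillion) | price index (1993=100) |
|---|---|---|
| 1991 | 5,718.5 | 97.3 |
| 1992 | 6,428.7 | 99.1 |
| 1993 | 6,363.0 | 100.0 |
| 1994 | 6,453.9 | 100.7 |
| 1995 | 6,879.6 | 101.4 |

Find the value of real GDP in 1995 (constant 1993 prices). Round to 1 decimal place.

Real GDP 1995 = 6879.6 / 1.014 = 6784.62.

kr 6,784.6 trillion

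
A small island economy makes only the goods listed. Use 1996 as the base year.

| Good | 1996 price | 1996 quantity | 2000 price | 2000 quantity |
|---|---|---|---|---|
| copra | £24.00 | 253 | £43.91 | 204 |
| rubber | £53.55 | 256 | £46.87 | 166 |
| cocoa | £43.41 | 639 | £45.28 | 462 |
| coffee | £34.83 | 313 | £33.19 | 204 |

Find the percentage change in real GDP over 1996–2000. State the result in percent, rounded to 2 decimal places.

Real GDP 1996 = Nominal GDP 1996 = 24.00·253 + 53.55·256 + 43.41·639 + 34.83·313 = 58421.58.
Real GDP 2000 (at 1996 prices) = 24.00·204 + 53.55·166 + 43.41·462 + 34.83·204 = 40946.04.
Real growth = 40946.04/58421.58 − 1 = -0.2991.

-29.91%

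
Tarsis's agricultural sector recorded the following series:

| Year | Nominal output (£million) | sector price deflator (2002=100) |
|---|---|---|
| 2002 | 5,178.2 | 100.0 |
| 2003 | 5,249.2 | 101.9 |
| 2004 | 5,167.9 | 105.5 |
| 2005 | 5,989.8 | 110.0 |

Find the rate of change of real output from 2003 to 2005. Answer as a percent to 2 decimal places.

5.71%

Real output 2003 = 5249.2/1.019 = 5151.32.
Real output 2005 = 5989.8/1.100 = 5445.27.
Change = 5445.27/5151.32 − 1 = 0.0571.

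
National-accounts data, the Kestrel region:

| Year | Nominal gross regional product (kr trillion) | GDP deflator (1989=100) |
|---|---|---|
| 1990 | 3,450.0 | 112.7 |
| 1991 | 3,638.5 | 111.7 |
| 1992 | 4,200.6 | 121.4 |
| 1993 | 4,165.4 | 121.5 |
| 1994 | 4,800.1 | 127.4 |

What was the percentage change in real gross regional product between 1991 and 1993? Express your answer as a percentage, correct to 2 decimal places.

Real gross regional product 1991 = 3638.5/1.117 = 3257.39.
Real gross regional product 1993 = 4165.4/1.215 = 3428.31.
Change = 3428.31/3257.39 − 1 = 0.0525.

5.25%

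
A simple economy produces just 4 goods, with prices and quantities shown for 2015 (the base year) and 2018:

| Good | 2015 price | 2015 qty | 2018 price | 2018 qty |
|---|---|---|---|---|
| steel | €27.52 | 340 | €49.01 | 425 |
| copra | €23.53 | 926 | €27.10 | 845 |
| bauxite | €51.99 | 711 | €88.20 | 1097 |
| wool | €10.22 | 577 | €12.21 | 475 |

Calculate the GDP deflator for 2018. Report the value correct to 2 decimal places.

Nominal GDP 2018 = 49.01·425 + 27.10·845 + 88.20·1097 + 12.21·475 = 146283.90.
Real GDP 2018 (at 2015 prices) = 27.52·425 + 23.53·845 + 51.99·1097 + 10.22·475 = 93466.38.
Deflator = Nominal/Real × 100 = 146283.90/93466.38 × 100 = 156.510.

156.51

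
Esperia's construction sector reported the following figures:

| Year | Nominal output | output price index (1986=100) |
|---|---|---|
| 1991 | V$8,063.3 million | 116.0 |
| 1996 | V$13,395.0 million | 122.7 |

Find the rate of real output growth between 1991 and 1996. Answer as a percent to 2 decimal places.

Deflate each year: 1991 → 8063.3/1.160 = 6951.12; 1996 → 13395.0/1.227 = 10916.87.
So real output changed by 10916.87/6951.12 − 1 = 0.5705, i.e. 57.05%.

57.05%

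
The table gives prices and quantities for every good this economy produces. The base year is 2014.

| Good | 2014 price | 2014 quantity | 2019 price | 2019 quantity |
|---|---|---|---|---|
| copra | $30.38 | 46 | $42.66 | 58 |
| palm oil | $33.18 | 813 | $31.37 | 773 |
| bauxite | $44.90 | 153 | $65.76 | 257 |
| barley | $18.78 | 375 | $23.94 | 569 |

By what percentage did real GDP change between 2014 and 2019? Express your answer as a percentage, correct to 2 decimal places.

Real GDP 2014 = Nominal GDP 2014 = 30.38·46 + 33.18·813 + 44.90·153 + 18.78·375 = 42285.02.
Real GDP 2019 (at 2014 prices) = 30.38·58 + 33.18·773 + 44.90·257 + 18.78·569 = 49635.30.
Real growth = 49635.30/42285.02 − 1 = 0.1738.

17.38%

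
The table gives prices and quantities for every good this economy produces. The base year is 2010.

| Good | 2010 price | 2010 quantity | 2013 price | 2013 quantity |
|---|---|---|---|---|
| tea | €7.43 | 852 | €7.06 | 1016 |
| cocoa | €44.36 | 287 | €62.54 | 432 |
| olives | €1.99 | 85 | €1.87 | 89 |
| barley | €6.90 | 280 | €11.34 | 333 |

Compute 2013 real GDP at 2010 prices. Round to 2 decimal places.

Real GDP 2013 = Σ (p_2010 × q_2013) = 7.43·1016 + 44.36·432 + 1.99·89 + 6.90·333 = 29187.21.

€29187.21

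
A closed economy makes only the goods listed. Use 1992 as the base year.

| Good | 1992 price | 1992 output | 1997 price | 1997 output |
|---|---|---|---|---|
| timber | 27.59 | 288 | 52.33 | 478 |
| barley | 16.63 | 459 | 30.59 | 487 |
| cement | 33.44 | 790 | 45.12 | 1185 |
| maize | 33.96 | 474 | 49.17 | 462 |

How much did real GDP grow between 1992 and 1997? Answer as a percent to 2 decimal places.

Real GDP 1992 = Nominal GDP 1992 = 27.59·288 + 16.63·459 + 33.44·790 + 33.96·474 = 58093.73.
Real GDP 1997 (at 1992 prices) = 27.59·478 + 16.63·487 + 33.44·1185 + 33.96·462 = 76602.75.
Real growth = 76602.75/58093.73 − 1 = 0.3186.

31.86%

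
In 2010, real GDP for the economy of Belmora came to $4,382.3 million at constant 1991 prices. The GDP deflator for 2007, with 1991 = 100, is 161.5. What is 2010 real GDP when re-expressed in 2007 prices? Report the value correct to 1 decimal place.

Real GDP in 2007 prices = Real GDP in 1991 prices × (P_2007/P_1991) = 4382.3 × 1.615 = 7077.41.

$7,077.4 million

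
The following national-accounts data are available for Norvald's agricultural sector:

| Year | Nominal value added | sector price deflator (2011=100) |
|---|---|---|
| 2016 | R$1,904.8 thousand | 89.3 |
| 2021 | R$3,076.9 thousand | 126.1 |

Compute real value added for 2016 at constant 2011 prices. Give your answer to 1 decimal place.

Real value added = Nominal / (sector price deflator/100) = 1904.8 / 0.893 = 2133.03.

R$2,133.0 thousand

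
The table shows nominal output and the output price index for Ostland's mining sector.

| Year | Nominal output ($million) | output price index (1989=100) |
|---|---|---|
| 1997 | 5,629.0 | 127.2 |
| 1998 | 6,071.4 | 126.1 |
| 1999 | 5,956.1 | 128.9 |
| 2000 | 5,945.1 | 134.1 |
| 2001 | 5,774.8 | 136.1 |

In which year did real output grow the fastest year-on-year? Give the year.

1998

1998: real = 6071.4/1.261 = 4814.75; growth vs 1997 (4425.31) = 8.80%.
1999: real = 5956.1/1.289 = 4620.71; growth vs 1998 (4814.75) = -4.03%.
2000: real = 5945.1/1.341 = 4433.33; growth vs 1999 (4620.71) = -4.06%.
2001: real = 5774.8/1.361 = 4243.06; growth vs 2000 (4433.33) = -4.29%.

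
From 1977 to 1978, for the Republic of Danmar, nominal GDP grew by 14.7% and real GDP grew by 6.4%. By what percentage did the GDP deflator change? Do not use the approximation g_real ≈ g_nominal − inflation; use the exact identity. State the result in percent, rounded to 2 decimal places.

7.80%

(1 + g_nom) = (1 + g_real)(1 + π), so π = 1.1470 / 1.0640 − 1 = 0.07801.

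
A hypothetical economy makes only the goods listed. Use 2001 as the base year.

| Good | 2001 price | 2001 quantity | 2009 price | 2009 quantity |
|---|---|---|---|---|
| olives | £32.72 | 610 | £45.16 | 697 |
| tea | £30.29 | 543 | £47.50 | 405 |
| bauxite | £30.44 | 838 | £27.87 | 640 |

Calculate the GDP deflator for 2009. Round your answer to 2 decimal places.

Nominal GDP 2009 = 45.16·697 + 47.50·405 + 27.87·640 = 68550.82.
Real GDP 2009 (at 2001 prices) = 32.72·697 + 30.29·405 + 30.44·640 = 54554.89.
Deflator = Nominal/Real × 100 = 68550.82/54554.89 × 100 = 125.655.

125.65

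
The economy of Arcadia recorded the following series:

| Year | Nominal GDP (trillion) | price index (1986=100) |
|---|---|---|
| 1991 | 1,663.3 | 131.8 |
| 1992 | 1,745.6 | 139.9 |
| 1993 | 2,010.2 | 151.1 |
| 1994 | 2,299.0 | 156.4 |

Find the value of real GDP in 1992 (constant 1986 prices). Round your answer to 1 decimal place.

Real GDP 1992 = 1745.6 / 1.399 = 1247.75.

1,247.7 trillion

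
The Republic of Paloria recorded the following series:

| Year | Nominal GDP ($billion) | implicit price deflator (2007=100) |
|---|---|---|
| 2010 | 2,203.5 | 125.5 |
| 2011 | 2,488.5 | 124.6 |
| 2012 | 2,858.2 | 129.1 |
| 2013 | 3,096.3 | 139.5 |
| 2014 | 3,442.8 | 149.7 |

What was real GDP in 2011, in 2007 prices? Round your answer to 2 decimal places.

$1,997.19 billion

Real GDP 2011 = 2488.5 / 1.246 = 1997.19.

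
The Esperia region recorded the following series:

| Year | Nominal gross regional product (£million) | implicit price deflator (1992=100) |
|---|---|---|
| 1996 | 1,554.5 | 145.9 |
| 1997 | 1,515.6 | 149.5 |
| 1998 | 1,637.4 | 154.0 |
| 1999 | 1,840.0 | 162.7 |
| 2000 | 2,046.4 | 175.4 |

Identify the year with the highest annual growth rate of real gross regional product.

1997: real = 1515.6/1.495 = 1013.78; growth vs 1996 (1065.46) = -4.85%.
1998: real = 1637.4/1.540 = 1063.25; growth vs 1997 (1013.78) = 4.88%.
1999: real = 1840.0/1.627 = 1130.92; growth vs 1998 (1063.25) = 6.36%.
2000: real = 2046.4/1.754 = 1166.70; growth vs 1999 (1130.92) = 3.16%.

1999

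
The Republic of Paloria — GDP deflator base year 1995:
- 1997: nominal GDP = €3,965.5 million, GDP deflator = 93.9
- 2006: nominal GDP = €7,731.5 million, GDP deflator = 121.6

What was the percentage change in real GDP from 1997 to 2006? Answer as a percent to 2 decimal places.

Deflate each year: 1997 → 3965.5/0.939 = 4223.11; 2006 → 7731.5/1.216 = 6358.14.
So real GDP changed by 6358.14/4223.11 − 1 = 0.5056, i.e. 50.56%.

50.56%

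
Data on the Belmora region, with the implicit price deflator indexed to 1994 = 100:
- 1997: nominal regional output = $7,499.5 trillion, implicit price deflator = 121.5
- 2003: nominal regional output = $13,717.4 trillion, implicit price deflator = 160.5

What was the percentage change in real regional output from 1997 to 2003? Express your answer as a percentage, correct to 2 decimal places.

Real regional output 1997 = 7499.5 / 1.215 = 6172.43.
Real regional output 2003 = 13717.4 / 1.605 = 8546.67.
Real growth = 8546.67 / 6172.43 − 1 = 0.3847.

38.47%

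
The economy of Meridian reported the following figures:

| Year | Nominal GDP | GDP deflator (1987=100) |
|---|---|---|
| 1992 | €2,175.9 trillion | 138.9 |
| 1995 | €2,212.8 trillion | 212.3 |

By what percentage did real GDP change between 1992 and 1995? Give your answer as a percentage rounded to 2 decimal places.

-33.46%

Real GDP 1992 = 2175.9 / 1.389 = 1566.52.
Real GDP 1995 = 2212.8 / 2.123 = 1042.30.
Real growth = 1042.30 / 1566.52 − 1 = -0.3346.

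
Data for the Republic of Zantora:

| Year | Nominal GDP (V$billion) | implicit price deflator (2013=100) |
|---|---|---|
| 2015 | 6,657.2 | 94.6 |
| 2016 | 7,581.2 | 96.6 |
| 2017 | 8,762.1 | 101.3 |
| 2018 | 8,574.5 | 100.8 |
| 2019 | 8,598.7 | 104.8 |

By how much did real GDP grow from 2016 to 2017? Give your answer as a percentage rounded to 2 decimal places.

Real GDP 2016 = 7581.2/0.966 = 7848.03.
Real GDP 2017 = 8762.1/1.013 = 8649.65.
Change = 8649.65/7848.03 − 1 = 0.1021.

10.21%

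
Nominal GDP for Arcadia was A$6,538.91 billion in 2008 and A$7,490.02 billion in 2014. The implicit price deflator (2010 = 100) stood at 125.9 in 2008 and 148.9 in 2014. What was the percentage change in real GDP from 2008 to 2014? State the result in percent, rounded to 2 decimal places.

Real GDP 2008 = 6538.91 / 1.259 = 5193.73.
Real GDP 2014 = 7490.02 / 1.489 = 5030.24.
Real growth = 5030.24 / 5193.73 − 1 = -0.0315.

-3.15%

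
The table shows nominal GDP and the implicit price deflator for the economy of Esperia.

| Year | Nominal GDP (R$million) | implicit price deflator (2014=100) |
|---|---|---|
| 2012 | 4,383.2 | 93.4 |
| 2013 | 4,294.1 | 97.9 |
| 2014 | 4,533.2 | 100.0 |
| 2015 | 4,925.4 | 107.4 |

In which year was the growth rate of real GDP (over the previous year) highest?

2014

2013: real = 4294.1/0.979 = 4386.21; growth vs 2012 (4692.93) = -6.54%.
2014: real = 4533.2/1.000 = 4533.20; growth vs 2013 (4386.21) = 3.35%.
2015: real = 4925.4/1.074 = 4586.03; growth vs 2014 (4533.20) = 1.17%.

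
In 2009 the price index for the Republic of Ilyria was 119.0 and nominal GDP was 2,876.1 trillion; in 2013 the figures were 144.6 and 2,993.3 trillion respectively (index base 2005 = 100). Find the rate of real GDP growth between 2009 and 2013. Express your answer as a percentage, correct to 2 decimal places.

-14.35%

Deflate each year: 2009 → 2876.1/1.190 = 2416.89; 2013 → 2993.3/1.446 = 2070.06.
So real GDP changed by 2070.06/2416.89 − 1 = -0.1435, i.e. -14.35%.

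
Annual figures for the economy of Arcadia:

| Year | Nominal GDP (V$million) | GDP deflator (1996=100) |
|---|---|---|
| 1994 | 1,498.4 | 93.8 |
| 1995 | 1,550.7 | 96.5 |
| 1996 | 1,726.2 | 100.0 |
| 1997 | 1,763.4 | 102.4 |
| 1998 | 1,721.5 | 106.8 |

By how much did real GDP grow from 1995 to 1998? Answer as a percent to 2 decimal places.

Real GDP 1995 = 1550.7/0.965 = 1606.94.
Real GDP 1998 = 1721.5/1.068 = 1611.89.
Change = 1611.89/1606.94 − 1 = 0.0031.

0.31%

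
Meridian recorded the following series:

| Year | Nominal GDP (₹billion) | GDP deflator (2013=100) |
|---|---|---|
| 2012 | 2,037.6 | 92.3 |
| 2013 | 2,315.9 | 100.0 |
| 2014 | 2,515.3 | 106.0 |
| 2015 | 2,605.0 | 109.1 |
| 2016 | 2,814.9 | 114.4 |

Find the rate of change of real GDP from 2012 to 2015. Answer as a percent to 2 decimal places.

Real GDP 2012 = 2037.6/0.923 = 2207.58.
Real GDP 2015 = 2605.0/1.091 = 2387.72.
Change = 2387.72/2207.58 − 1 = 0.0816.

8.16%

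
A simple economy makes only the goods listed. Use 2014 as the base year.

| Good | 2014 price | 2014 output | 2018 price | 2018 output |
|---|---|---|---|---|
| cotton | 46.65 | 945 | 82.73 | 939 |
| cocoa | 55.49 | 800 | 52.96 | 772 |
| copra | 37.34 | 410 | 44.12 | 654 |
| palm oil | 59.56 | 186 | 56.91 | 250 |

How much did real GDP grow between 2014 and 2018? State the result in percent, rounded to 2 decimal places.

9.65%

Real GDP 2014 = Nominal GDP 2014 = 46.65·945 + 55.49·800 + 37.34·410 + 59.56·186 = 114863.81.
Real GDP 2018 (at 2014 prices) = 46.65·939 + 55.49·772 + 37.34·654 + 59.56·250 = 125952.99.
Real growth = 125952.99/114863.81 − 1 = 0.0965.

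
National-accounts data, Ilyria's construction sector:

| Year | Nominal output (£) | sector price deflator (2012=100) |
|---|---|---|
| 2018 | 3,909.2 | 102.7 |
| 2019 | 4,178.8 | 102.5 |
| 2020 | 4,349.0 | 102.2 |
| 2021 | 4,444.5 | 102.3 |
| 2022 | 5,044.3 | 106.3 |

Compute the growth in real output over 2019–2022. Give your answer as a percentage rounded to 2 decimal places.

Real output 2019 = 4178.8/1.025 = 4076.88.
Real output 2022 = 5044.3/1.063 = 4745.34.
Change = 4745.34/4076.88 − 1 = 0.1640.

16.40%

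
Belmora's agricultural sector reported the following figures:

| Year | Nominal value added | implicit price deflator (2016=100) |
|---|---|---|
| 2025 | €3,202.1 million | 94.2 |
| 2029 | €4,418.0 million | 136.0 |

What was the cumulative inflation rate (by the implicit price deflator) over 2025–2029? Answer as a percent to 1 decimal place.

Price-level change = 136.0 / 94.2 − 1 = 0.4437.

44.4%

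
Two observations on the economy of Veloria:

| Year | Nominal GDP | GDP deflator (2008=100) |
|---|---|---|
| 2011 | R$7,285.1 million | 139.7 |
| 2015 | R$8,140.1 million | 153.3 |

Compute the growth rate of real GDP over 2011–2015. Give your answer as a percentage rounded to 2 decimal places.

Real GDP 2011 = 7285.1 / 1.397 = 5214.82.
Real GDP 2015 = 8140.1 / 1.533 = 5309.92.
Real growth = 5309.92 / 5214.82 − 1 = 0.0182.

1.82%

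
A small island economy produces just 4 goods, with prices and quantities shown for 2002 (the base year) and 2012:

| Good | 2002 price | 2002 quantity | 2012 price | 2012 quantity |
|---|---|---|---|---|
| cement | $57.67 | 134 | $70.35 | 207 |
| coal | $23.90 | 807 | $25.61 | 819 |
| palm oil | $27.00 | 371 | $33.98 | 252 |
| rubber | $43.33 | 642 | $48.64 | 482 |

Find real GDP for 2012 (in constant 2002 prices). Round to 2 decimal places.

Real GDP 2012 = Σ (p_2002 × q_2012) = 57.67·207 + 23.90·819 + 27.00·252 + 43.33·482 = 59200.85.

$59200.85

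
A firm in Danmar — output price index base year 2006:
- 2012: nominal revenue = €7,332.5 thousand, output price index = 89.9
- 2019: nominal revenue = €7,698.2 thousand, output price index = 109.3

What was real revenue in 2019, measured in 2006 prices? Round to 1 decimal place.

Real revenue = Nominal / (output price index/100) = 7698.2 / 1.093 = 7043.18.

€7,043.2 thousand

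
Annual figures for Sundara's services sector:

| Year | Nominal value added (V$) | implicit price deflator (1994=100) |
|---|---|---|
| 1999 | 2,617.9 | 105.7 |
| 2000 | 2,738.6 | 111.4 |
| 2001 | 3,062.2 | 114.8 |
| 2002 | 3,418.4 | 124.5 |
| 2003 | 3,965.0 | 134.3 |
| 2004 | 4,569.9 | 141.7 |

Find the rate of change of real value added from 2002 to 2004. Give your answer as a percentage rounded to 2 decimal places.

Real value added 2002 = 3418.4/1.245 = 2745.70.
Real value added 2004 = 4569.9/1.417 = 3225.05.
Change = 3225.05/2745.70 − 1 = 0.1746.

17.46%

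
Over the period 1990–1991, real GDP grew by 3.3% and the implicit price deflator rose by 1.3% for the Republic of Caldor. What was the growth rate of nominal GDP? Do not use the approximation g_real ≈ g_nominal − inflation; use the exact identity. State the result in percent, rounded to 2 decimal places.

4.64%

(1 + g_nom) = (1 + g_real)(1 + π) = 1.0330 × 1.0130 = 1.04643.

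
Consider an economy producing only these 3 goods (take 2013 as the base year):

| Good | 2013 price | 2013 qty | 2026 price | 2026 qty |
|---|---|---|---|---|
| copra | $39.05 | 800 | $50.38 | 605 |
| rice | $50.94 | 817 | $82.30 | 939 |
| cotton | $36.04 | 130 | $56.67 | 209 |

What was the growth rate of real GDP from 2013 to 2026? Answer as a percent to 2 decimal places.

1.87%

Real GDP 2013 = Nominal GDP 2013 = 39.05·800 + 50.94·817 + 36.04·130 = 77543.18.
Real GDP 2026 (at 2013 prices) = 39.05·605 + 50.94·939 + 36.04·209 = 78990.27.
Real growth = 78990.27/77543.18 − 1 = 0.0187.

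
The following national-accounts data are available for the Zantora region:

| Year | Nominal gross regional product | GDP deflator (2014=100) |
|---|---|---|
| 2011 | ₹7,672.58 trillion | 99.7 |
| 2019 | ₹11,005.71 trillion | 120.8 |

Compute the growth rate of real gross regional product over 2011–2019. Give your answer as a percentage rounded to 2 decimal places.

Deflate each year: 2011 → 7672.58/0.997 = 7695.67; 2019 → 11005.71/1.208 = 9110.69.
So real gross regional product changed by 9110.69/7695.67 − 1 = 0.1839, i.e. 18.39%.

18.39%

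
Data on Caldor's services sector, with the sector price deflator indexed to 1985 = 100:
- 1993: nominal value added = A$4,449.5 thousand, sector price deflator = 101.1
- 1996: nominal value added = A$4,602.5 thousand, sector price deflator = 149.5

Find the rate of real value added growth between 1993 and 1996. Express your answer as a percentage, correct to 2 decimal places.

Real value added 1993 = 4449.5 / 1.011 = 4401.09.
Real value added 1996 = 4602.5 / 1.495 = 3078.60.
Real growth = 3078.60 / 4401.09 − 1 = -0.3005.

-30.05%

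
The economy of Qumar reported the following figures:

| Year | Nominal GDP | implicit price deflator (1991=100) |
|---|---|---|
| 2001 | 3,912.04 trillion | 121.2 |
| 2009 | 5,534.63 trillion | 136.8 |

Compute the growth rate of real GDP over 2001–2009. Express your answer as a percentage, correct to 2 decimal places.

25.34%

Deflate each year: 2001 → 3912.04/1.212 = 3227.76; 2009 → 5534.63/1.368 = 4045.78.
So real GDP changed by 4045.78/3227.76 − 1 = 0.2534, i.e. 25.34%.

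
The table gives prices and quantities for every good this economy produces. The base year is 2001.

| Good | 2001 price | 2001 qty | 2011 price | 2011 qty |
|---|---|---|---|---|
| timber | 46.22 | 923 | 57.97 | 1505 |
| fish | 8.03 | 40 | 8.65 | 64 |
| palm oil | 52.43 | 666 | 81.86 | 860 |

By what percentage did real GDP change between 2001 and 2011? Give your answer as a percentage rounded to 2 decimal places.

47.84%

Real GDP 2001 = Nominal GDP 2001 = 46.22·923 + 8.03·40 + 52.43·666 = 77900.64.
Real GDP 2011 (at 2001 prices) = 46.22·1505 + 8.03·64 + 52.43·860 = 115164.82.
Real growth = 115164.82/77900.64 − 1 = 0.4784.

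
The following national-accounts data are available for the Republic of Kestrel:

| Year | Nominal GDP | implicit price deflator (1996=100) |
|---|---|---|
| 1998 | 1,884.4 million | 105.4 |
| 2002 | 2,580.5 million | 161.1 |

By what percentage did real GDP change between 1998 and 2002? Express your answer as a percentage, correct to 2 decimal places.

-10.41%

Deflate each year: 1998 → 1884.4/1.054 = 1787.86; 2002 → 2580.5/1.611 = 1601.80.
So real GDP changed by 1601.80/1787.86 − 1 = -0.1041, i.e. -10.41%.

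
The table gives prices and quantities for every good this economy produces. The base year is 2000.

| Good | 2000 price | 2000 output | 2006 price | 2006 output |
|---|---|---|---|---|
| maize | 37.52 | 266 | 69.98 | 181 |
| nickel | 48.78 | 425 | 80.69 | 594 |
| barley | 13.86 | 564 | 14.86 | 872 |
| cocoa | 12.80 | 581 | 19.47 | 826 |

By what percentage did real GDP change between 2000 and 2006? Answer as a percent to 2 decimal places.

Real GDP 2000 = Nominal GDP 2000 = 37.52·266 + 48.78·425 + 13.86·564 + 12.80·581 = 45965.66.
Real GDP 2006 (at 2000 prices) = 37.52·181 + 48.78·594 + 13.86·872 + 12.80·826 = 58425.16.
Real growth = 58425.16/45965.66 − 1 = 0.2711.

27.11%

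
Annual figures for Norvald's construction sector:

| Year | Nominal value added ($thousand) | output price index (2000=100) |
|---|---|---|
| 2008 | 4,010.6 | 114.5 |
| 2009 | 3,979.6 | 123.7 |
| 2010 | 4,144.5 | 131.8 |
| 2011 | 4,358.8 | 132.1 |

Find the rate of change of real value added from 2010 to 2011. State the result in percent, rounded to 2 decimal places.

Real value added 2010 = 4144.5/1.318 = 3144.54.
Real value added 2011 = 4358.8/1.321 = 3299.62.
Change = 3299.62/3144.54 − 1 = 0.0493.

4.93%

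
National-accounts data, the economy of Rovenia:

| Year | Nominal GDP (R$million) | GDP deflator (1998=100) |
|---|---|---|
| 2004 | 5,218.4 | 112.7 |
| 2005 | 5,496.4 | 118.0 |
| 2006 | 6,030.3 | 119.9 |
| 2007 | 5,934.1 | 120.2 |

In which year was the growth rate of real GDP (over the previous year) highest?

2006

2005: real = 5496.4/1.180 = 4657.97; growth vs 2004 (4630.35) = 0.60%.
2006: real = 6030.3/1.199 = 5029.44; growth vs 2005 (4657.97) = 7.97%.
2007: real = 5934.1/1.202 = 4936.86; growth vs 2006 (5029.44) = -1.84%.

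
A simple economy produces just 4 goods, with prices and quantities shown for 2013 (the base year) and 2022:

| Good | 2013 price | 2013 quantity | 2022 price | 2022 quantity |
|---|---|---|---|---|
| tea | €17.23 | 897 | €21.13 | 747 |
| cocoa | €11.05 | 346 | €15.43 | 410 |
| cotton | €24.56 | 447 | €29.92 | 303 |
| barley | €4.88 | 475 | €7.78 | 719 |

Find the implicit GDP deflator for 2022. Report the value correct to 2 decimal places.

129.69

Nominal GDP 2022 = 21.13·747 + 15.43·410 + 29.92·303 + 7.78·719 = 36769.99.
Real GDP 2022 (at 2013 prices) = 17.23·747 + 11.05·410 + 24.56·303 + 4.88·719 = 28351.71.
Deflator = Nominal/Real × 100 = 36769.99/28351.71 × 100 = 129.692.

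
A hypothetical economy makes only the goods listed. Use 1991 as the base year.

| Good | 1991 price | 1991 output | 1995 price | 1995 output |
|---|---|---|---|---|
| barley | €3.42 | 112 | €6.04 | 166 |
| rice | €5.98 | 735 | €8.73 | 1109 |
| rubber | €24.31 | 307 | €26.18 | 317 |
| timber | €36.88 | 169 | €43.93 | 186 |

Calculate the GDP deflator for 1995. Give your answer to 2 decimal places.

124.76

Nominal GDP 1995 = 6.04·166 + 8.73·1109 + 26.18·317 + 43.93·186 = 27154.25.
Real GDP 1995 (at 1991 prices) = 3.42·166 + 5.98·1109 + 24.31·317 + 36.88·186 = 21765.49.
Deflator = Nominal/Real × 100 = 27154.25/21765.49 × 100 = 124.758.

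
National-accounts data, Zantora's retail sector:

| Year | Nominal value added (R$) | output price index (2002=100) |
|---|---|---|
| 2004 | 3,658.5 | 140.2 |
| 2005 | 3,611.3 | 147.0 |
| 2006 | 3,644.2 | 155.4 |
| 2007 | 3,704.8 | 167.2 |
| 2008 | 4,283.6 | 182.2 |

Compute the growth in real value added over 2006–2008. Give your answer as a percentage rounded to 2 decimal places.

Real value added 2006 = 3644.2/1.554 = 2345.05.
Real value added 2008 = 4283.6/1.822 = 2351.04.
Change = 2351.04/2345.05 − 1 = 0.0026.

0.26%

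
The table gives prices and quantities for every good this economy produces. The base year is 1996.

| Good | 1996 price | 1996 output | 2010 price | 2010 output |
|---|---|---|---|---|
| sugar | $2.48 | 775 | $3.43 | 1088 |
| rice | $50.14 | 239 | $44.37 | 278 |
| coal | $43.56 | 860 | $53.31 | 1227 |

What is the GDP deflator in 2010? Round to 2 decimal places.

116.26

Nominal GDP 2010 = 3.43·1088 + 44.37·278 + 53.31·1227 = 81478.07.
Real GDP 2010 (at 1996 prices) = 2.48·1088 + 50.14·278 + 43.56·1227 = 70085.28.
Deflator = Nominal/Real × 100 = 81478.07/70085.28 × 100 = 116.256.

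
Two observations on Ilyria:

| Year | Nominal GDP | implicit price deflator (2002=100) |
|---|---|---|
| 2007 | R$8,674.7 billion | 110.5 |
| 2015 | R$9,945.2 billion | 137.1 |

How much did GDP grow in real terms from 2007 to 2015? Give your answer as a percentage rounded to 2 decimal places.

-7.60%

Real GDP 2007 = 8674.7 / 1.105 = 7850.41.
Real GDP 2015 = 9945.2 / 1.371 = 7253.98.
Real growth = 7253.98 / 7850.41 − 1 = -0.0760.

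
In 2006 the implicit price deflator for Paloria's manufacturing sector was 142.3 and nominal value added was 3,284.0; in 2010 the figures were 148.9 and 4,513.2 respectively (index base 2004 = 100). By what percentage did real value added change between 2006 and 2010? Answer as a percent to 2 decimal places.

31.34%

Real value added 2006 = 3284.0 / 1.423 = 2307.80.
Real value added 2010 = 4513.2 / 1.489 = 3031.03.
Real growth = 3031.03 / 2307.80 − 1 = 0.3134.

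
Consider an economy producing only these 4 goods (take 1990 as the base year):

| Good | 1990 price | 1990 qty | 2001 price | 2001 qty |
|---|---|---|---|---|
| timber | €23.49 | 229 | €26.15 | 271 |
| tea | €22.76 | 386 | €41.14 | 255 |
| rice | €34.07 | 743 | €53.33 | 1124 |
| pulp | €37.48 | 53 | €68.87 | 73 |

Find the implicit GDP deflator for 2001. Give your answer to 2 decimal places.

155.16

Nominal GDP 2001 = 26.15·271 + 41.14·255 + 53.33·1124 + 68.87·73 = 82547.78.
Real GDP 2001 (at 1990 prices) = 23.49·271 + 22.76·255 + 34.07·1124 + 37.48·73 = 53200.31.
Deflator = Nominal/Real × 100 = 82547.78/53200.31 × 100 = 155.164.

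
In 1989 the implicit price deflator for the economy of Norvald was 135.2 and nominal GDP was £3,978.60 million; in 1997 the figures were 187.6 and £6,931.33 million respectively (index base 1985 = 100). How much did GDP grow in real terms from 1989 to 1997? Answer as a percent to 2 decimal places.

Real GDP 1989 = 3978.60 / 1.352 = 2942.75.
Real GDP 1997 = 6931.33 / 1.876 = 3694.74.
Real growth = 3694.74 / 2942.75 − 1 = 0.2555.

25.55%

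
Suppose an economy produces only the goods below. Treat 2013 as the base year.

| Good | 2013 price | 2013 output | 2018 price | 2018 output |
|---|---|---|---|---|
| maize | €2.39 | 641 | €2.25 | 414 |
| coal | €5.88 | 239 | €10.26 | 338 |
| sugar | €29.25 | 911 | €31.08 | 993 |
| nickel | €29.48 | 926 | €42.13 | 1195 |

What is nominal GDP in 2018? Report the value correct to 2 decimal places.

Nominal GDP 2018 = Σ (p_2018 × q_2018) = 2.25·414 + 10.26·338 + 31.08·993 + 42.13·1195 = 85607.17.

€85607.17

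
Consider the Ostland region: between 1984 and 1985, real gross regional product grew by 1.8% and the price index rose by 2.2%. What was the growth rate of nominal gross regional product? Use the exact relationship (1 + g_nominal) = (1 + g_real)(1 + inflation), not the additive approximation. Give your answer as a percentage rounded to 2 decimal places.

(1 + g_nom) = (1 + g_real)(1 + π) = 1.0180 × 1.0220 = 1.04040.

4.04%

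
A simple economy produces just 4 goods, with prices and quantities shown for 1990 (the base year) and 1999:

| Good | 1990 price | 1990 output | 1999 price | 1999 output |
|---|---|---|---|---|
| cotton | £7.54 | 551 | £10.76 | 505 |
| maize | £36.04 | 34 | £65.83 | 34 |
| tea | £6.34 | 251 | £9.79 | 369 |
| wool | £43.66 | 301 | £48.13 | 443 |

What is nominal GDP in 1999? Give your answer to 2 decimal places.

£32606.12

Nominal GDP 1999 = Σ (p_1999 × q_1999) = 10.76·505 + 65.83·34 + 9.79·369 + 48.13·443 = 32606.12.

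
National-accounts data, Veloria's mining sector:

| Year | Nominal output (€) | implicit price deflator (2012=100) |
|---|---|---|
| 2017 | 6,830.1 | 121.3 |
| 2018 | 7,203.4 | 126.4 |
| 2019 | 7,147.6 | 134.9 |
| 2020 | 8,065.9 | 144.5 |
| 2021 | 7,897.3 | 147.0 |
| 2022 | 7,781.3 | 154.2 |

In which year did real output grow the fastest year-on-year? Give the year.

2020

2018: real = 7203.4/1.264 = 5698.89; growth vs 2017 (5630.75) = 1.21%.
2019: real = 7147.6/1.349 = 5298.44; growth vs 2018 (5698.89) = -7.03%.
2020: real = 8065.9/1.445 = 5581.94; growth vs 2019 (5298.44) = 5.35%.
2021: real = 7897.3/1.470 = 5372.31; growth vs 2020 (5581.94) = -3.76%.
2022: real = 7781.3/1.542 = 5046.24; growth vs 2021 (5372.31) = -6.07%.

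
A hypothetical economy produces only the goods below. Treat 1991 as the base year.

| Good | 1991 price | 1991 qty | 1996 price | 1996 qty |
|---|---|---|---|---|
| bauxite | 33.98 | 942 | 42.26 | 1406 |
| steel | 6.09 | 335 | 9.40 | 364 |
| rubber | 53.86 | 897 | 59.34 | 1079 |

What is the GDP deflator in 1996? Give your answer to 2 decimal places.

Nominal GDP 1996 = 42.26·1406 + 9.40·364 + 59.34·1079 = 126867.02.
Real GDP 1996 (at 1991 prices) = 33.98·1406 + 6.09·364 + 53.86·1079 = 108107.58.
Deflator = Nominal/Real × 100 = 126867.02/108107.58 × 100 = 117.353.

117.35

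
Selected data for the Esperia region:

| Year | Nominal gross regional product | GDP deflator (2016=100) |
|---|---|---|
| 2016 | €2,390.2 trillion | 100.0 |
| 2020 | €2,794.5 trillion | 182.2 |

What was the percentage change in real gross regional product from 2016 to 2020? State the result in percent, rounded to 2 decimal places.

-35.83%

Real gross regional product 2016 = 2390.2 / 1.000 = 2390.20.
Real gross regional product 2020 = 2794.5 / 1.822 = 1533.75.
Real growth = 1533.75 / 2390.20 − 1 = -0.3583.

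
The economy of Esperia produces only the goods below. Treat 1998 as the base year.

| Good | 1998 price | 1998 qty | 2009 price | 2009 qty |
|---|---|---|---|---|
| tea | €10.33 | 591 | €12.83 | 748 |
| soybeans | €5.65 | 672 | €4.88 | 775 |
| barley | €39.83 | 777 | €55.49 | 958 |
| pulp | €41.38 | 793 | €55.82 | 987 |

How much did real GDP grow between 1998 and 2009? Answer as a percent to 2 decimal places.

Real GDP 1998 = Nominal GDP 1998 = 10.33·591 + 5.65·672 + 39.83·777 + 41.38·793 = 73664.08.
Real GDP 2009 (at 1998 prices) = 10.33·748 + 5.65·775 + 39.83·958 + 41.38·987 = 91104.79.
Real growth = 91104.79/73664.08 − 1 = 0.2368.

23.68%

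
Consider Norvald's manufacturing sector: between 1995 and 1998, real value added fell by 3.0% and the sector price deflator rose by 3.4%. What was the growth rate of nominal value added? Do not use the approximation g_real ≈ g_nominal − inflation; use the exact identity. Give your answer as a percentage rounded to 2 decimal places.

0.30%

(1 + g_nom) = (1 + g_real)(1 + π) = 0.9700 × 1.0340 = 1.00298.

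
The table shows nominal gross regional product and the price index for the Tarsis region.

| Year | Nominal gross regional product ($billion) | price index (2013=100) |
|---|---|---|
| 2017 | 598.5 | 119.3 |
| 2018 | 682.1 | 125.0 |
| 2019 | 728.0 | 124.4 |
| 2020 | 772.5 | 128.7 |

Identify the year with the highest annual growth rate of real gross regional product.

2018: real = 682.1/1.250 = 545.68; growth vs 2017 (501.68) = 8.77%.
2019: real = 728.0/1.244 = 585.21; growth vs 2018 (545.68) = 7.24%.
2020: real = 772.5/1.287 = 600.23; growth vs 2019 (585.21) = 2.57%.

2018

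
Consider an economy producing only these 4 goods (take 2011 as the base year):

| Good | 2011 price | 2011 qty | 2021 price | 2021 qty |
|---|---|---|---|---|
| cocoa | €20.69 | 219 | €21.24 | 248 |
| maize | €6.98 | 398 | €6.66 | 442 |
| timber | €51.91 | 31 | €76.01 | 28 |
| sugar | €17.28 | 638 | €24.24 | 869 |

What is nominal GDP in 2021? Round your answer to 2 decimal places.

€31404.08

Nominal GDP 2021 = Σ (p_2021 × q_2021) = 21.24·248 + 6.66·442 + 76.01·28 + 24.24·869 = 31404.08.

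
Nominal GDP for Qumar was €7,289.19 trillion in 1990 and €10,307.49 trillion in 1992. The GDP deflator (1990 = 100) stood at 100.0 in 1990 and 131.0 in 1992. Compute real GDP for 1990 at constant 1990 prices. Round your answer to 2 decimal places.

Real GDP = Nominal / (GDP deflator/100) = 7289.19 / 1.000 = 7289.19.

€7,289.19 trillion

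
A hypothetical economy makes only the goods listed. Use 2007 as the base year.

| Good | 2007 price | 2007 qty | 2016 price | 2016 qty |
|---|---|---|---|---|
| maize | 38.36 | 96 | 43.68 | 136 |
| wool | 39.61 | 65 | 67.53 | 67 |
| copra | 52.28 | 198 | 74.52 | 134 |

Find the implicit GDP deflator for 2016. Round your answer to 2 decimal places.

Nominal GDP 2016 = 43.68·136 + 67.53·67 + 74.52·134 = 20450.67.
Real GDP 2016 (at 2007 prices) = 38.36·136 + 39.61·67 + 52.28·134 = 14876.35.
Deflator = Nominal/Real × 100 = 20450.67/14876.35 × 100 = 137.471.

137.47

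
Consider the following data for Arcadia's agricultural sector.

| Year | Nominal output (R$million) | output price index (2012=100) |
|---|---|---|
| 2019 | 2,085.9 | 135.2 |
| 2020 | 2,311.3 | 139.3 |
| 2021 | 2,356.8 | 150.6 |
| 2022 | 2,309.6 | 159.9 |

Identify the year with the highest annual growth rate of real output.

2020

2020: real = 2311.3/1.393 = 1659.22; growth vs 2019 (1542.83) = 7.54%.
2021: real = 2356.8/1.506 = 1564.94; growth vs 2020 (1659.22) = -5.68%.
2022: real = 2309.6/1.599 = 1444.40; growth vs 2021 (1564.94) = -7.70%.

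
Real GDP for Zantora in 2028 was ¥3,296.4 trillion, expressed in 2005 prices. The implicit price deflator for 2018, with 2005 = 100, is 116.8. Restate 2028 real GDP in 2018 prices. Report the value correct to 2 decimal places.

Real GDP in 2018 prices = Real GDP in 2005 prices × (P_2018/P_2005) = 3296.4 × 1.168 = 3850.20.

¥3,850.20 trillion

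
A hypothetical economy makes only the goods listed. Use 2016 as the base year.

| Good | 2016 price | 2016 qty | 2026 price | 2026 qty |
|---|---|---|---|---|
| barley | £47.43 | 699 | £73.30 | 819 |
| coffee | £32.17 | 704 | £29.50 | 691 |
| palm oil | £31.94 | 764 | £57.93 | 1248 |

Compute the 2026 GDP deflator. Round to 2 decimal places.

Nominal GDP 2026 = 73.30·819 + 29.50·691 + 57.93·1248 = 152713.84.
Real GDP 2026 (at 2016 prices) = 47.43·819 + 32.17·691 + 31.94·1248 = 100935.76.
Deflator = Nominal/Real × 100 = 152713.84/100935.76 × 100 = 151.298.

151.30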